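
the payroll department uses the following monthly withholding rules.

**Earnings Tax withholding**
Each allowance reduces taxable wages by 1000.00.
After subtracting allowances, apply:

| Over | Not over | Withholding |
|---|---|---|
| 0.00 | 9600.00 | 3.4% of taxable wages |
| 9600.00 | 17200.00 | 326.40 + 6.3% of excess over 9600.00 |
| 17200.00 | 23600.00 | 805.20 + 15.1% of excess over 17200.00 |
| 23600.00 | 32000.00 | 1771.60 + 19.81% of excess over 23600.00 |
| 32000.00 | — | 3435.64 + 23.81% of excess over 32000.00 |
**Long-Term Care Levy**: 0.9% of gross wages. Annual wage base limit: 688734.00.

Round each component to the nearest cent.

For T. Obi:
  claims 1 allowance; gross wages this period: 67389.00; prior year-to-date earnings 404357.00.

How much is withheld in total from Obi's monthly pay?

12230.16

Earnings Tax: taxable = 67389.00 − 1×1000.00 = 66389.00
  3435.64 + 23.81% × (66389.00 − 32000.00) = 3435.64 + 23.81% × 34389.00 = 11623.66
Long-Term Care Levy: 0.9% × 67389.00 = 606.50
Total: 11623.66 + 606.50 = 12230.16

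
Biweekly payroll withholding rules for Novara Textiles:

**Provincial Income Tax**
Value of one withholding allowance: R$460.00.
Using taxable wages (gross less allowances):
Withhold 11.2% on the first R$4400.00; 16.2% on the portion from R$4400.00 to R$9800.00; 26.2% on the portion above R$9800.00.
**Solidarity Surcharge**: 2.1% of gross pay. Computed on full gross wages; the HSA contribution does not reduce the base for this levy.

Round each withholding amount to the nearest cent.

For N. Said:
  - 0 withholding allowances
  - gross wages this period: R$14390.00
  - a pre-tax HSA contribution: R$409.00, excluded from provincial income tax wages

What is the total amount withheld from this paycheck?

R$2765.21

Provincial Income Tax: taxable = R$14390.00 − R$409.00 = R$13981.00
  R$1367.60 + 26.2% × (R$13981.00 − R$9800.00) = R$1367.60 + 26.2% × R$4181.00 = R$2463.02
Solidarity Surcharge: 2.1% × R$14390.00 = R$302.19
Total: R$2463.02 + R$302.19 = R$2765.21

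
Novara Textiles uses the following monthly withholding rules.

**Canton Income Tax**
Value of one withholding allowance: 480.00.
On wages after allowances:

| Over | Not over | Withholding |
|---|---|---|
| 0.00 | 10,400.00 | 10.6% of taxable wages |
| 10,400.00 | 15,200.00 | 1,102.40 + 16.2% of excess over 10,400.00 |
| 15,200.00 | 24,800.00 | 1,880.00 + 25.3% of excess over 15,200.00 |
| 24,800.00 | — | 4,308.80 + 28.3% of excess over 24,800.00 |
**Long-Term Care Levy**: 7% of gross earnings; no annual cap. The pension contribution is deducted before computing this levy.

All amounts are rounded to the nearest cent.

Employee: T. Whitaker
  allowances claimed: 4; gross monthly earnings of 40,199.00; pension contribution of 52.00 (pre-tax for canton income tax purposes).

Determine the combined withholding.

10,918.93

Canton Income Tax: taxable = 40,199.00 − 52.00 − 4×480.00 = 38,227.00
  4,308.80 + 28.3% × (38,227.00 − 24,800.00) = 4,308.80 + 28.3% × 13,427.00 = 8,108.64
Long-Term Care Levy: 7% × 40,147.00 = 2,810.29
Total: 8,108.64 + 2,810.29 = 10,918.93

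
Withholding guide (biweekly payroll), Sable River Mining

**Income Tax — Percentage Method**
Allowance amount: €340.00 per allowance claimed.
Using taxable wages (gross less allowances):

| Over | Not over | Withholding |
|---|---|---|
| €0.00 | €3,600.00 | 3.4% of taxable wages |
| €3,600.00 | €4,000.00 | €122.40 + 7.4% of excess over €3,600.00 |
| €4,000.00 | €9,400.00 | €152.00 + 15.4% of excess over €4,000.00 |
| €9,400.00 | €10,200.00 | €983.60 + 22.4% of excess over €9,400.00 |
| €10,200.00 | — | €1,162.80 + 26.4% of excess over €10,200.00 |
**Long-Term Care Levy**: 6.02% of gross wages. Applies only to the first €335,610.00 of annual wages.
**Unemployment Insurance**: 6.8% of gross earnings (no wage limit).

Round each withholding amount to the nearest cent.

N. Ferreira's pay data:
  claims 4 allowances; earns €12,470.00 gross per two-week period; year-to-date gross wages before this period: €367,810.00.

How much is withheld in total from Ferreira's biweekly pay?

Income Tax: taxable = €12,470.00 − 4×€340.00 = €11,110.00
  €1,162.80 + 26.4% × (€11,110.00 − €10,200.00) = €1,162.80 + 26.4% × €910.00 = €1,403.04
Long-Term Care Levy: YTD €367,810.00 ≥ cap €335,610.00 → €0.00
Unemployment Insurance: 6.8% × €12,470.00 = €847.96
Total: €1,403.04 + €0.00 + €847.96 = €2,251.00

€2,251.00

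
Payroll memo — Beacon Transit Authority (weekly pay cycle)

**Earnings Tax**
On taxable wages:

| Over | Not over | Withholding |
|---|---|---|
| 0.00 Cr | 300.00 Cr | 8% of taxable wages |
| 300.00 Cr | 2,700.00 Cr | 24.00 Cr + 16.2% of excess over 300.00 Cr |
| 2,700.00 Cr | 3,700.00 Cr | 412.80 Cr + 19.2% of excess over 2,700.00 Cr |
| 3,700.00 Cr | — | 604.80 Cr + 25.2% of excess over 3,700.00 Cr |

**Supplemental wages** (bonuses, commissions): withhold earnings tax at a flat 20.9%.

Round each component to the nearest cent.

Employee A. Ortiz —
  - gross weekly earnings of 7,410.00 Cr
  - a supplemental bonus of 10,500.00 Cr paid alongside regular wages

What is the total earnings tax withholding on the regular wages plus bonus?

3,734.22 Cr

Earnings Tax: taxable = 7,410.00 Cr
  604.80 Cr + 25.2% × (7,410.00 Cr − 3,700.00 Cr) = 604.80 Cr + 25.2% × 3,710.00 Cr = 1,539.72 Cr
Supplemental (20.9% flat on bonus): 20.9% × 10,500.00 Cr = 2,194.50 Cr
Total earnings tax: 1,539.72 Cr + 2,194.50 Cr = 3,734.22 Cr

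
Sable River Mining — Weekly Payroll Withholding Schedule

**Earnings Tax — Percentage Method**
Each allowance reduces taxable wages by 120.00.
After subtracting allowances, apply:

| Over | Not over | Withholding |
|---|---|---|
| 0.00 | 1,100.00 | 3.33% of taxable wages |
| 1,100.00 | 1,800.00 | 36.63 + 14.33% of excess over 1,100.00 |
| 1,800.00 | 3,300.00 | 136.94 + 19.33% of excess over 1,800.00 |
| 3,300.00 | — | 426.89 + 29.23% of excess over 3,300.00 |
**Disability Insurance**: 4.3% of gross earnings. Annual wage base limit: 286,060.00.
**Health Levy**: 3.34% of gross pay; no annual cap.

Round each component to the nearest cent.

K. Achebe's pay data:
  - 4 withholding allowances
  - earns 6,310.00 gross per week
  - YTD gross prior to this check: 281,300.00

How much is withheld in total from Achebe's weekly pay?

1,581.84

Earnings Tax: taxable = 6,310.00 − 4×120.00 = 5,830.00
  426.89 + 29.23% × (5,830.00 − 3,300.00) = 426.89 + 29.23% × 2,530.00 = 1,166.41
Disability Insurance: cap 286,060.00 − YTD 281,300.00 = 4,760.00 subject; 4.3% × 4,760.00 = 204.68
Health Levy: 3.34% × 6,310.00 = 210.75
Total: 1,166.41 + 204.68 + 210.75 = 1,581.84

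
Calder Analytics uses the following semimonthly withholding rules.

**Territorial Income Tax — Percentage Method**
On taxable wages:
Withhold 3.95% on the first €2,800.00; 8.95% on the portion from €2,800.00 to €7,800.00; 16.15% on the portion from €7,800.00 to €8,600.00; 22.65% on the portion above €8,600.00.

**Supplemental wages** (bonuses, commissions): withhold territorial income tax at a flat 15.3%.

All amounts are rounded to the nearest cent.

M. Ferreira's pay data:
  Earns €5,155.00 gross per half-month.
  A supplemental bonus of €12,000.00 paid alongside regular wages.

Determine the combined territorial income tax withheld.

Territorial Income Tax: taxable = €5,155.00
  €110.60 + 8.95% × (€5,155.00 − €2,800.00) = €110.60 + 8.95% × €2,355.00 = €321.37
Supplemental (15.3% flat on bonus): 15.3% × €12,000.00 = €1,836.00
Total territorial income tax: €321.37 + €1,836.00 = €2,157.37

€2,157.37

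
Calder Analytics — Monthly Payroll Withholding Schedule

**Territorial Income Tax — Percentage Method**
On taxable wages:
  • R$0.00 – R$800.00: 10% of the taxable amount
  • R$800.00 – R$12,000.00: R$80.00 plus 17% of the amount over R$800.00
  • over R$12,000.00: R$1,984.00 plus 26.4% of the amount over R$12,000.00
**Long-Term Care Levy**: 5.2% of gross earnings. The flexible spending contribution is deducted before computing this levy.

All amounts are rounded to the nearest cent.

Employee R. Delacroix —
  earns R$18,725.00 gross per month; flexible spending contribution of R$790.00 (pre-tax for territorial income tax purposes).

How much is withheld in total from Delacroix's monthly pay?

R$4,483.46

Territorial Income Tax: taxable = R$18,725.00 − R$790.00 = R$17,935.00
  R$1,984.00 + 26.4% × (R$17,935.00 − R$12,000.00) = R$1,984.00 + 26.4% × R$5,935.00 = R$3,550.84
Long-Term Care Levy: 5.2% × R$17,935.00 = R$932.62
Total: R$3,550.84 + R$932.62 = R$4,483.46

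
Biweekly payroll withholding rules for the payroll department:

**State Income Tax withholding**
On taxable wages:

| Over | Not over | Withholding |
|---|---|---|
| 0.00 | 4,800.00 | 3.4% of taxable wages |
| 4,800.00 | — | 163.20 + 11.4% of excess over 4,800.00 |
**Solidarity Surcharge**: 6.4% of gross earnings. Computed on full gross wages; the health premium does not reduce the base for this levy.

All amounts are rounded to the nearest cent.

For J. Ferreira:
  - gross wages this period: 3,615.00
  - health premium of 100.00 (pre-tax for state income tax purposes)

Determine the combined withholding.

350.87

State Income Tax: taxable = 3,615.00 − 100.00 = 3,515.00
  3.4% × 3,515.00 = 119.51
Solidarity Surcharge: 6.4% × 3,615.00 = 231.36
Total: 119.51 + 231.36 = 350.87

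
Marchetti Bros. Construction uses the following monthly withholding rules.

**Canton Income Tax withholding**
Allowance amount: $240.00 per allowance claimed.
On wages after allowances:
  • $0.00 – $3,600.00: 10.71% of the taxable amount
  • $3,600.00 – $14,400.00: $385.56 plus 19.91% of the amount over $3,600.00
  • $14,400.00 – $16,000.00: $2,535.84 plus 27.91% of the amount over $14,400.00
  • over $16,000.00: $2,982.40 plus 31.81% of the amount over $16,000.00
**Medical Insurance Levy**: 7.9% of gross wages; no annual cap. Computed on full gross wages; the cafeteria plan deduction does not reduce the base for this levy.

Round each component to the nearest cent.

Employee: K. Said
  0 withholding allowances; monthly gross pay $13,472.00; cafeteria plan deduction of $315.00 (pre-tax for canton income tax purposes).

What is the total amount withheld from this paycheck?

Canton Income Tax: taxable = $13,472.00 − $315.00 = $13,157.00
  $385.56 + 19.91% × ($13,157.00 − $3,600.00) = $385.56 + 19.91% × $9,557.00 = $2,288.36
Medical Insurance Levy: 7.9% × $13,472.00 = $1,064.29
Total: $2,288.36 + $1,064.29 = $3,352.65

$3,352.65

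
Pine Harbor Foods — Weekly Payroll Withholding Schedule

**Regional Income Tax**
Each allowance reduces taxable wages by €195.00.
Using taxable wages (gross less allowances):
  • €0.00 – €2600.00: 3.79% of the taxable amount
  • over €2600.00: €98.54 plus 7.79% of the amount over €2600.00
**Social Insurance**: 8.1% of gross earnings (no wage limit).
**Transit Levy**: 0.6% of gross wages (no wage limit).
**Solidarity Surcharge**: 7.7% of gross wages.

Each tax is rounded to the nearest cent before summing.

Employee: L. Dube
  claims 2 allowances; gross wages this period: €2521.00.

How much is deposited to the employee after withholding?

€2026.79

Regional Income Tax: taxable = €2521.00 − 2×€195.00 = €2131.00
  3.79% × €2131.00 = €80.76
Social Insurance: 8.1% × €2521.00 = €204.20
Transit Levy: 0.6% × €2521.00 = €15.13
Solidarity Surcharge: 7.7% × €2521.00 = €194.12
Total withheld: €80.76 + €204.20 + €15.13 + €194.12 = €494.21
Net pay: €2521.00 − €494.21 = €2026.79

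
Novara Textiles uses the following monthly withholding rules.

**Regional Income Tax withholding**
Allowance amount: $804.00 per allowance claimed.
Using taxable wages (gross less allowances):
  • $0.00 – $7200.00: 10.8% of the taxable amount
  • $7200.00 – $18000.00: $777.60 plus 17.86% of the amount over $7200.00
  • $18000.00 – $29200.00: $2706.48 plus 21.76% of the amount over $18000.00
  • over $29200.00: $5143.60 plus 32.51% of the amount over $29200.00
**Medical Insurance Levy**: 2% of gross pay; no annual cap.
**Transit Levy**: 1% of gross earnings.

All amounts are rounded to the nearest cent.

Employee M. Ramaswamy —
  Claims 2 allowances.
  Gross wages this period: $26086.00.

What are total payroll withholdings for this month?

$4898.67

Regional Income Tax: taxable = $26086.00 − 2×$804.00 = $24478.00
  $2706.48 + 21.76% × ($24478.00 − $18000.00) = $2706.48 + 21.76% × $6478.00 = $4116.09
Medical Insurance Levy: 2% × $26086.00 = $521.72
Transit Levy: 1% × $26086.00 = $260.86
Total: $4116.09 + $521.72 + $260.86 = $4898.67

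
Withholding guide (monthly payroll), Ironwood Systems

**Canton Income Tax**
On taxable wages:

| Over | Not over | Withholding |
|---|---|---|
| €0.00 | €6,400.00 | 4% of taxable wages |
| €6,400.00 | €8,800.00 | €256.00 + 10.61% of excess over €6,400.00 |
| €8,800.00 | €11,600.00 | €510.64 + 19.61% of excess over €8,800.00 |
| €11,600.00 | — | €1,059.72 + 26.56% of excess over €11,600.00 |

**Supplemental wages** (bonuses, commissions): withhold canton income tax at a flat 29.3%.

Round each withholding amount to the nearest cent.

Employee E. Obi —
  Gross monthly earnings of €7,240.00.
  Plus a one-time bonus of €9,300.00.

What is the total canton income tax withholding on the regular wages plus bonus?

€3,070.02

Canton Income Tax: taxable = €7,240.00
  €256.00 + 10.61% × (€7,240.00 − €6,400.00) = €256.00 + 10.61% × €840.00 = €345.12
Supplemental (29.3% flat on bonus): 29.3% × €9,300.00 = €2,724.90
Total canton income tax: €345.12 + €2,724.90 = €3,070.02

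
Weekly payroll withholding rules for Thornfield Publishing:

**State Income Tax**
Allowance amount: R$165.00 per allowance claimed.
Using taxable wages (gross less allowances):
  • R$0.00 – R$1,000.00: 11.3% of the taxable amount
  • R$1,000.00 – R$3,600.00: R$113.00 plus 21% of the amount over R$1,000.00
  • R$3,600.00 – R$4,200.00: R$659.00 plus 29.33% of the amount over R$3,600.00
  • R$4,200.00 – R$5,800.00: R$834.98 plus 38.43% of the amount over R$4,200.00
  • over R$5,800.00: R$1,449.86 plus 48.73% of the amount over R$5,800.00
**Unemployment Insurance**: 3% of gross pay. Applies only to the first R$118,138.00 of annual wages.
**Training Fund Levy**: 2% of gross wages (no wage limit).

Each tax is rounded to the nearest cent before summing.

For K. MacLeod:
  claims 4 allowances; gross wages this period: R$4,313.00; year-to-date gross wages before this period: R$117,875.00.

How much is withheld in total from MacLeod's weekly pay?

State Income Tax: taxable = R$4,313.00 − 4×R$165.00 = R$3,653.00
  R$659.00 + 29.33% × (R$3,653.00 − R$3,600.00) = R$659.00 + 29.33% × R$53.00 = R$674.54
Unemployment Insurance: cap R$118,138.00 − YTD R$117,875.00 = R$263.00 subject; 3% × R$263.00 = R$7.89
Training Fund Levy: 2% × R$4,313.00 = R$86.26
Total: R$674.54 + R$7.89 + R$86.26 = R$768.69

R$768.69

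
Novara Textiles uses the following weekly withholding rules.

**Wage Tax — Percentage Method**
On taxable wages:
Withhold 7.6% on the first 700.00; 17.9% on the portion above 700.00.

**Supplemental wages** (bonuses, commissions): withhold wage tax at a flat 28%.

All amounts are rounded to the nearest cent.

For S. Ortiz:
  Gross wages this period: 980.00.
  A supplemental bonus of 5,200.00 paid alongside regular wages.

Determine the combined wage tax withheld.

Wage Tax: taxable = 980.00
  53.20 + 17.9% × (980.00 − 700.00) = 53.20 + 17.9% × 280.00 = 103.32
Supplemental (28% flat on bonus): 28% × 5,200.00 = 1,456.00
Total wage tax: 103.32 + 1,456.00 = 1,559.32

1,559.32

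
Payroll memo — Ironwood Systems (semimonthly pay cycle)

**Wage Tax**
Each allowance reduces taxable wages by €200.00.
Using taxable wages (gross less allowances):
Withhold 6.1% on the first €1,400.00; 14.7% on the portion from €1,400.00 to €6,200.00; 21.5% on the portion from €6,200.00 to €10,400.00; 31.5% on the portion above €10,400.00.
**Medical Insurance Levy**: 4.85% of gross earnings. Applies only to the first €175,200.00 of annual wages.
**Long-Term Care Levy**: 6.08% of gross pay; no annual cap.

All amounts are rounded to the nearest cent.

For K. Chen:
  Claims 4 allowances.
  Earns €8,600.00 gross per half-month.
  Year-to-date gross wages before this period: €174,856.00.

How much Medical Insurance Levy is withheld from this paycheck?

Medical Insurance Levy: cap €175,200.00 − YTD €174,856.00 = €344.00 subject; 4.85% × €344.00 = €16.68

€16.68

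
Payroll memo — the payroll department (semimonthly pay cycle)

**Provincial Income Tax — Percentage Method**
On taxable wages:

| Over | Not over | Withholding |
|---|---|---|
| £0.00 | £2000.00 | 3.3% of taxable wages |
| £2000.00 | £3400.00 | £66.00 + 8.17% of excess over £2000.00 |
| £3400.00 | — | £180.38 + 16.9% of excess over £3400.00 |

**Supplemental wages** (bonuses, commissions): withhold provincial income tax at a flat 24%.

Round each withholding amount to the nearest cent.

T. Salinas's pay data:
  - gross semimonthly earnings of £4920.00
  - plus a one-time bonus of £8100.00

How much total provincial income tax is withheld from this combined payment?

Provincial Income Tax: taxable = £4920.00
  £180.38 + 16.9% × (£4920.00 − £3400.00) = £180.38 + 16.9% × £1520.00 = £437.26
Supplemental (24% flat on bonus): 24% × £8100.00 = £1944.00
Total provincial income tax: £437.26 + £1944.00 = £2381.26

£2381.26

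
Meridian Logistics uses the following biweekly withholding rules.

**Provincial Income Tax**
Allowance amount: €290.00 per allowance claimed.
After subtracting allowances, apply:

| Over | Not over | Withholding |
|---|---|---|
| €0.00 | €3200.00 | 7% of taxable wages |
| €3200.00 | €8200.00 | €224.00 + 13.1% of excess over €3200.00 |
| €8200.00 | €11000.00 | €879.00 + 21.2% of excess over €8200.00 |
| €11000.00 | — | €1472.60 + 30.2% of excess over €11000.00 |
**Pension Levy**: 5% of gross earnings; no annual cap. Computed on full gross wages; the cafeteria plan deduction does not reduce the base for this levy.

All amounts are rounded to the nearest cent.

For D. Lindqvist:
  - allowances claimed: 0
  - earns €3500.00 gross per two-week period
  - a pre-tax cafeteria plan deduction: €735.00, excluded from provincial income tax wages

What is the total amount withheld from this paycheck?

Provincial Income Tax: taxable = €3500.00 − €735.00 = €2765.00
  7% × €2765.00 = €193.55
Pension Levy: 5% × €3500.00 = €175.00
Total: €193.55 + €175.00 = €368.55

€368.55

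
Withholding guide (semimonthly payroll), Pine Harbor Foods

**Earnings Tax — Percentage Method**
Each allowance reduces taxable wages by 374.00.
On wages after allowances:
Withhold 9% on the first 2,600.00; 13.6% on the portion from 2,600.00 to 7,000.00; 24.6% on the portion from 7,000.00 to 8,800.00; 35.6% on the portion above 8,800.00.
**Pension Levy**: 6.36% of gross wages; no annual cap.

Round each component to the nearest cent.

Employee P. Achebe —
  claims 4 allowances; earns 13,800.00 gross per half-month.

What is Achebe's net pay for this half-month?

Earnings Tax: taxable = 13,800.00 − 4×374.00 = 12,304.00
  1,275.20 + 35.6% × (12,304.00 − 8,800.00) = 1,275.20 + 35.6% × 3,504.00 = 2,522.62
Pension Levy: 6.36% × 13,800.00 = 877.68
Total withheld: 2,522.62 + 877.68 = 3,400.30
Net pay: 13,800.00 − 3,400.30 = 10,399.70

10,399.70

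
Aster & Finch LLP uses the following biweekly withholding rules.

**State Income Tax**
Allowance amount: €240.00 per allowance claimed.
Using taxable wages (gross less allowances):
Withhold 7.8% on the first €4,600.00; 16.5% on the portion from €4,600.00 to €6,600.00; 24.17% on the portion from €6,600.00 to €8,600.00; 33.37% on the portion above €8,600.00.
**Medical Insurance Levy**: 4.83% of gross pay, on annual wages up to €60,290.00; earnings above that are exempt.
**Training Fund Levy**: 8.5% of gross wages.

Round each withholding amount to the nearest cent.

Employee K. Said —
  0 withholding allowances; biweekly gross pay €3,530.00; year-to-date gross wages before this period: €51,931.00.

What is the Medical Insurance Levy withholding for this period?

€170.50

Medical Insurance Levy: 4.83% × €3,530.00 = €170.50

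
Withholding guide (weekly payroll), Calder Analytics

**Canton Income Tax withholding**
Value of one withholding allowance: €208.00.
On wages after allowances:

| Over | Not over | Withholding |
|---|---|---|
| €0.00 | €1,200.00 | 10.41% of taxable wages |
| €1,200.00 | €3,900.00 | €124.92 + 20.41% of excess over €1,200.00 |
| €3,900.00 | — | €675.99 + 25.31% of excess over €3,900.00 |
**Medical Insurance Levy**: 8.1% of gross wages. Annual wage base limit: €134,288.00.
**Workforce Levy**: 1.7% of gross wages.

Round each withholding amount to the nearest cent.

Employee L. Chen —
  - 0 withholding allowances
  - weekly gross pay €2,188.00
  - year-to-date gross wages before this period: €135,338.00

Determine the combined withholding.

€363.77

Canton Income Tax: taxable = €2,188.00
  €124.92 + 20.41% × (€2,188.00 − €1,200.00) = €124.92 + 20.41% × €988.00 = €326.57
Medical Insurance Levy: YTD €135,338.00 ≥ cap €134,288.00 → €0.00
Workforce Levy: 1.7% × €2,188.00 = €37.20
Total: €326.57 + €0.00 + €37.20 = €363.77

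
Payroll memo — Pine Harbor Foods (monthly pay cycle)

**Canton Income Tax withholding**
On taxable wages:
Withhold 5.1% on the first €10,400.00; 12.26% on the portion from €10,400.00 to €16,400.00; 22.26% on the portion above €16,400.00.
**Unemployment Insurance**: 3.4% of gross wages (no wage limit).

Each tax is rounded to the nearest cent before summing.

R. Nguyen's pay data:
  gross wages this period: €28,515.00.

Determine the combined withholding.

€4,932.31

Canton Income Tax: taxable = €28,515.00
  €1,266.00 + 22.26% × (€28,515.00 − €16,400.00) = €1,266.00 + 22.26% × €12,115.00 = €3,962.80
Unemployment Insurance: 3.4% × €28,515.00 = €969.51
Total: €3,962.80 + €969.51 = €4,932.31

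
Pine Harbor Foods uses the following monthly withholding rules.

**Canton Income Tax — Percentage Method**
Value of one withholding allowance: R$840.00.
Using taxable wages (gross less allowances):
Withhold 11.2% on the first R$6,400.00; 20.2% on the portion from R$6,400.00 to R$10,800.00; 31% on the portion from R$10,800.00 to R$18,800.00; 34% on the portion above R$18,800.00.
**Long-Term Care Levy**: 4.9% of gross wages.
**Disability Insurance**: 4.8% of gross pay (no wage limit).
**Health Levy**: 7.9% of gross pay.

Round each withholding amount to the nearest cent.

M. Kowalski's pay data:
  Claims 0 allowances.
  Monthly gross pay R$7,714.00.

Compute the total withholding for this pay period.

R$2,339.90

Canton Income Tax: taxable = R$7,714.00
  R$716.80 + 20.2% × (R$7,714.00 − R$6,400.00) = R$716.80 + 20.2% × R$1,314.00 = R$982.23
Long-Term Care Levy: 4.9% × R$7,714.00 = R$377.99
Disability Insurance: 4.8% × R$7,714.00 = R$370.27
Health Levy: 7.9% × R$7,714.00 = R$609.41
Total: R$982.23 + R$377.99 + R$370.27 + R$609.41 = R$2,339.90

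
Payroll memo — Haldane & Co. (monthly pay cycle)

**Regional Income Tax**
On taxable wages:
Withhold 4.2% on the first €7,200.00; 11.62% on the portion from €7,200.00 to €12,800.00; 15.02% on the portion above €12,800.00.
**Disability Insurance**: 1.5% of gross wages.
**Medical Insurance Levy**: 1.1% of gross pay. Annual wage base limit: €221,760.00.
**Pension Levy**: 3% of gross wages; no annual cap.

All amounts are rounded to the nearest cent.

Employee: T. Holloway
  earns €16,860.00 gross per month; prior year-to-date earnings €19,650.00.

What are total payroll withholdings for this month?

€2,507.09

Regional Income Tax: taxable = €16,860.00
  €953.12 + 15.02% × (€16,860.00 − €12,800.00) = €953.12 + 15.02% × €4,060.00 = €1,562.93
Disability Insurance: 1.5% × €16,860.00 = €252.90
Medical Insurance Levy: 1.1% × €16,860.00 = €185.46
Pension Levy: 3% × €16,860.00 = €505.80
Total: €1,562.93 + €252.90 + €185.46 + €505.80 = €2,507.09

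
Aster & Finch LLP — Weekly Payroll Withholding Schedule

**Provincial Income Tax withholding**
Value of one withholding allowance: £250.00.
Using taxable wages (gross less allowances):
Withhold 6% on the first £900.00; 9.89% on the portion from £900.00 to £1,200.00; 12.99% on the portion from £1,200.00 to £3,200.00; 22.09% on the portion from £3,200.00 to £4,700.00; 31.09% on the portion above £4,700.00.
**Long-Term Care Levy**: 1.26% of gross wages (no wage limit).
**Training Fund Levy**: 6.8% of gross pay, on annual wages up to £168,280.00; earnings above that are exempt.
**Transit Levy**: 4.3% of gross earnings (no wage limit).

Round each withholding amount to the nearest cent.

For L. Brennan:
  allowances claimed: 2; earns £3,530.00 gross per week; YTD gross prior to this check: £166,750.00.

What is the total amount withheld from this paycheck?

Provincial Income Tax: taxable = £3,530.00 − 2×£250.00 = £3,030.00
  £83.67 + 12.99% × (£3,030.00 − £1,200.00) = £83.67 + 12.99% × £1,830.00 = £321.39
Long-Term Care Levy: 1.26% × £3,530.00 = £44.48
Training Fund Levy: cap £168,280.00 − YTD £166,750.00 = £1,530.00 subject; 6.8% × £1,530.00 = £104.04
Transit Levy: 4.3% × £3,530.00 = £151.79
Total: £321.39 + £44.48 + £104.04 + £151.79 = £621.70

£621.70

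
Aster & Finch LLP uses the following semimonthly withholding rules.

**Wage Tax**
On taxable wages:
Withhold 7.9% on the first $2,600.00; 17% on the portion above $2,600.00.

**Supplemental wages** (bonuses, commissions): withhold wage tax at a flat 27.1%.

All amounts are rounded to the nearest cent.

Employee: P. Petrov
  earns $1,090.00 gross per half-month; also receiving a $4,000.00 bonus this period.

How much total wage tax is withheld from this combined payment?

$1,170.11

Wage Tax: taxable = $1,090.00
  7.9% × $1,090.00 = $86.11
Supplemental (27.1% flat on bonus): 27.1% × $4,000.00 = $1,084.00
Total wage tax: $86.11 + $1,084.00 = $1,170.11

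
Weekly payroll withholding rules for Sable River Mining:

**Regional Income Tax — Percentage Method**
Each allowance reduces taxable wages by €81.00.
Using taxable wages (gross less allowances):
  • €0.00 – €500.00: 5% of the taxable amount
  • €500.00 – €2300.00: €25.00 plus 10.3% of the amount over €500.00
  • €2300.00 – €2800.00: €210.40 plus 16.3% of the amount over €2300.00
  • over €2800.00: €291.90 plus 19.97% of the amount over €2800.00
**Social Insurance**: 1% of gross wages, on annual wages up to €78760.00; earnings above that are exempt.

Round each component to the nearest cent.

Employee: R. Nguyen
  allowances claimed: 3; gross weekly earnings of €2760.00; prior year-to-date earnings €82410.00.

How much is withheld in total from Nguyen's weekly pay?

Regional Income Tax: taxable = €2760.00 − 3×€81.00 = €2517.00
  €210.40 + 16.3% × (€2517.00 − €2300.00) = €210.40 + 16.3% × €217.00 = €245.77
Social Insurance: YTD €82410.00 ≥ cap €78760.00 → €0.00
Total: €245.77 + €0.00 = €245.77

€245.77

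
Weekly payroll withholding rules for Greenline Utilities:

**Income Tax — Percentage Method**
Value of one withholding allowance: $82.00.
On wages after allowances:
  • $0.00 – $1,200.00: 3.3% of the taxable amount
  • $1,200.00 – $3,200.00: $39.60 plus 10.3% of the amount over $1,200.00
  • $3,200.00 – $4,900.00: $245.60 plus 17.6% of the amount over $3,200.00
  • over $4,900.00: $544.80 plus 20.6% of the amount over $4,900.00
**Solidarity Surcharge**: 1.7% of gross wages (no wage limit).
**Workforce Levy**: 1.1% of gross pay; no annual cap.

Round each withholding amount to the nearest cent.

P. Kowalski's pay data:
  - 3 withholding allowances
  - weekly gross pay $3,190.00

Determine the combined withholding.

$308.55

Income Tax: taxable = $3,190.00 − 3×$82.00 = $2,944.00
  $39.60 + 10.3% × ($2,944.00 − $1,200.00) = $39.60 + 10.3% × $1,744.00 = $219.23
Solidarity Surcharge: 1.7% × $3,190.00 = $54.23
Workforce Levy: 1.1% × $3,190.00 = $35.09
Total: $219.23 + $54.23 + $35.09 = $308.55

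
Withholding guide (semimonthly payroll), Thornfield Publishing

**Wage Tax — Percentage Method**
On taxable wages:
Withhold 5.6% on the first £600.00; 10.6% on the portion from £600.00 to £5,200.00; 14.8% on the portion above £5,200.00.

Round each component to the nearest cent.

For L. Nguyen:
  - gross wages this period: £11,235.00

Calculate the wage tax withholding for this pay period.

£1,414.38

Wage Tax: taxable = £11,235.00
  £521.20 + 14.8% × (£11,235.00 − £5,200.00) = £521.20 + 14.8% × £6,035.00 = £1,414.38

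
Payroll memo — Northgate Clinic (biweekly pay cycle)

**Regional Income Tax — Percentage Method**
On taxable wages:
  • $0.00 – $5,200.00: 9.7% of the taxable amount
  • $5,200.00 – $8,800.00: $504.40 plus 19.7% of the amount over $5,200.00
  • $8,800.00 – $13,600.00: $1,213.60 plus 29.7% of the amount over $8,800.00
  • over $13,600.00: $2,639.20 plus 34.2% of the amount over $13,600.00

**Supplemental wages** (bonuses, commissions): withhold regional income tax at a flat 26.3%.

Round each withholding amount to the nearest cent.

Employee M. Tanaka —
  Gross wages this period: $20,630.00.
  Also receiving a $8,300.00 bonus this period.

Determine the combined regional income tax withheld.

Regional Income Tax: taxable = $20,630.00
  $2,639.20 + 34.2% × ($20,630.00 − $13,600.00) = $2,639.20 + 34.2% × $7,030.00 = $5,043.46
Supplemental (26.3% flat on bonus): 26.3% × $8,300.00 = $2,182.90
Total regional income tax: $5,043.46 + $2,182.90 = $7,226.36

$7,226.36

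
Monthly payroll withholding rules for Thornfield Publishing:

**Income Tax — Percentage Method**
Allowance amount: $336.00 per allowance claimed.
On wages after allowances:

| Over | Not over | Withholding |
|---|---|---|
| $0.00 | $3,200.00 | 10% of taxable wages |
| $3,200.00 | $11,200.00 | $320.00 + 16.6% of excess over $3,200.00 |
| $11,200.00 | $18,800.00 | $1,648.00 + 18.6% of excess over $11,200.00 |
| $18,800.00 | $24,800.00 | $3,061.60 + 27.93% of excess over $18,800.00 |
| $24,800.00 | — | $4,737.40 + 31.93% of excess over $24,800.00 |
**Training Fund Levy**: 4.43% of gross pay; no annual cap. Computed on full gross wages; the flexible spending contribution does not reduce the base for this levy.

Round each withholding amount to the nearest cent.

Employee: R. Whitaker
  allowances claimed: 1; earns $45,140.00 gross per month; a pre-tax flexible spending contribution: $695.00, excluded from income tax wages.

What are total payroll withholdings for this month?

$12,902.46

Income Tax: taxable = $45,140.00 − $695.00 − 1×$336.00 = $44,109.00
  $4,737.40 + 31.93% × ($44,109.00 − $24,800.00) = $4,737.40 + 31.93% × $19,309.00 = $10,902.76
Training Fund Levy: 4.43% × $45,140.00 = $1,999.70
Total: $10,902.76 + $1,999.70 = $12,902.46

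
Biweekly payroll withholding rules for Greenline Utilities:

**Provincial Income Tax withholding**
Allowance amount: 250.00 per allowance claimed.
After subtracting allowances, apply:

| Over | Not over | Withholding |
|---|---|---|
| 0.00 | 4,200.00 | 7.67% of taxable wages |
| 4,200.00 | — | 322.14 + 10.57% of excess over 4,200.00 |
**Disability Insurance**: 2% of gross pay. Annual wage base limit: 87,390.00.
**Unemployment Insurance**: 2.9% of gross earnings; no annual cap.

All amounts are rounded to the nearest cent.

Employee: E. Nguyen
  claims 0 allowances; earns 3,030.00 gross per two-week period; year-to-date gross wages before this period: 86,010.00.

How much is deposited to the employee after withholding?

Provincial Income Tax: taxable = 3,030.00
  7.67% × 3,030.00 = 232.40
Disability Insurance: cap 87,390.00 − YTD 86,010.00 = 1,380.00 subject; 2% × 1,380.00 = 27.60
Unemployment Insurance: 2.9% × 3,030.00 = 87.87
Total withheld: 232.40 + 27.60 + 87.87 = 347.87
Net pay: 3,030.00 − 347.87 = 2,682.13

2,682.13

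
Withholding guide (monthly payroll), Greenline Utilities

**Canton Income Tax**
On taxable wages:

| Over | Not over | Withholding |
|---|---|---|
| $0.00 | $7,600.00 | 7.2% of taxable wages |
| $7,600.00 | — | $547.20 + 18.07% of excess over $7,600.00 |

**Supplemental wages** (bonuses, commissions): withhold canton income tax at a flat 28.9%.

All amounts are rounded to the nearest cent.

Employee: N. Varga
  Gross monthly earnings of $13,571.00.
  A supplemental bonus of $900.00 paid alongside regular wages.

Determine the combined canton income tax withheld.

Canton Income Tax: taxable = $13,571.00
  $547.20 + 18.07% × ($13,571.00 − $7,600.00) = $547.20 + 18.07% × $5,971.00 = $1,626.16
Supplemental (28.9% flat on bonus): 28.9% × $900.00 = $260.10
Total canton income tax: $1,626.16 + $260.10 = $1,886.26

$1,886.26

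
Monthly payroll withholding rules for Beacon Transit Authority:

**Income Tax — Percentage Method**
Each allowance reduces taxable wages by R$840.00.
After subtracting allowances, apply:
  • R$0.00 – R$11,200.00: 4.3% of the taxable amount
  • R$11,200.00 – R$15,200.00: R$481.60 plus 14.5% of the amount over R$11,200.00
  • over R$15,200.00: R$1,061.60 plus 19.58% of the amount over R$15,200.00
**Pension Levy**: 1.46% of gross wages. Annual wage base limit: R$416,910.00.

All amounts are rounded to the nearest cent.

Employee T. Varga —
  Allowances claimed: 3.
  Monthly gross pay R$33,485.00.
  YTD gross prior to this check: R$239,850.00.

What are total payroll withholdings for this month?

Income Tax: taxable = R$33,485.00 − 3×R$840.00 = R$30,965.00
  R$1,061.60 + 19.58% × (R$30,965.00 − R$15,200.00) = R$1,061.60 + 19.58% × R$15,765.00 = R$4,148.39
Pension Levy: 1.46% × R$33,485.00 = R$488.88
Total: R$4,148.39 + R$488.88 = R$4,637.27

R$4,637.27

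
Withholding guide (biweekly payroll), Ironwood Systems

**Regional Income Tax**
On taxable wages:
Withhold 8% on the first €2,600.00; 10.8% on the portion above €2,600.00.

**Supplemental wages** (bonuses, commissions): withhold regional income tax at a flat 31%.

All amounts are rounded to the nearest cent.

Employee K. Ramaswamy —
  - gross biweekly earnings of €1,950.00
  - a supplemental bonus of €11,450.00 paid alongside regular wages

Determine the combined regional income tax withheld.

€3,705.50

Regional Income Tax: taxable = €1,950.00
  8% × €1,950.00 = €156.00
Supplemental (31% flat on bonus): 31% × €11,450.00 = €3,549.50
Total regional income tax: €156.00 + €3,549.50 = €3,705.50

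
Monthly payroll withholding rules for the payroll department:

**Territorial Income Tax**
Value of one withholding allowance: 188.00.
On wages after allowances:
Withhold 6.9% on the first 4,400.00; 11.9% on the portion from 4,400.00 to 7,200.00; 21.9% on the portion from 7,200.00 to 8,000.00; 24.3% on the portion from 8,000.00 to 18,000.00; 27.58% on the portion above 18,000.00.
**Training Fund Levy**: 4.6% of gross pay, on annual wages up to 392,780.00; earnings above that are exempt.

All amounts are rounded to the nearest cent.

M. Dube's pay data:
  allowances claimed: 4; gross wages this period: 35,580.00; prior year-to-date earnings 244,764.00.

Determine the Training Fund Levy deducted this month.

1,636.68

Training Fund Levy: 4.6% × 35,580.00 = 1,636.68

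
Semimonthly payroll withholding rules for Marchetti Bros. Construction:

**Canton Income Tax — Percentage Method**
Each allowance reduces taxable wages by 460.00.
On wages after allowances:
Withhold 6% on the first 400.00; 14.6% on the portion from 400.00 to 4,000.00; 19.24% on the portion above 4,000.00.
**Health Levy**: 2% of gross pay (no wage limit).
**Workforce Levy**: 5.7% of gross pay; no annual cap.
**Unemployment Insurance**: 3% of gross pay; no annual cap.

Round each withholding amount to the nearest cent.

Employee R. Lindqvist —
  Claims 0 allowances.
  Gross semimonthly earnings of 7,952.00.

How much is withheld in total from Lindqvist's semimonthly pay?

Canton Income Tax: taxable = 7,952.00
  549.60 + 19.24% × (7,952.00 − 4,000.00) = 549.60 + 19.24% × 3,952.00 = 1,309.96
Health Levy: 2% × 7,952.00 = 159.04
Workforce Levy: 5.7% × 7,952.00 = 453.26
Unemployment Insurance: 3% × 7,952.00 = 238.56
Total: 1,309.96 + 159.04 + 453.26 + 238.56 = 2,160.82

2,160.82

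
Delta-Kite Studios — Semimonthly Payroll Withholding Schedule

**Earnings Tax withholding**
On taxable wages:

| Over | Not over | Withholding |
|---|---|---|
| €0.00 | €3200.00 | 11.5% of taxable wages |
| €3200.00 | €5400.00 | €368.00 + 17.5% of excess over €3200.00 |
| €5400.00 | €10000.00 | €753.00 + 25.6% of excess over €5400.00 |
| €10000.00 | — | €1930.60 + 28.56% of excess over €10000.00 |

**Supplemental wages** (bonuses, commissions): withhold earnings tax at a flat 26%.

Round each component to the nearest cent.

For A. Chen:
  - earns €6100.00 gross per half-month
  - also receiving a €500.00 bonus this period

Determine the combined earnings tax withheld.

€1062.20

Earnings Tax: taxable = €6100.00
  €753.00 + 25.6% × (€6100.00 − €5400.00) = €753.00 + 25.6% × €700.00 = €932.20
Supplemental (26% flat on bonus): 26% × €500.00 = €130.00
Total earnings tax: €932.20 + €130.00 = €1062.20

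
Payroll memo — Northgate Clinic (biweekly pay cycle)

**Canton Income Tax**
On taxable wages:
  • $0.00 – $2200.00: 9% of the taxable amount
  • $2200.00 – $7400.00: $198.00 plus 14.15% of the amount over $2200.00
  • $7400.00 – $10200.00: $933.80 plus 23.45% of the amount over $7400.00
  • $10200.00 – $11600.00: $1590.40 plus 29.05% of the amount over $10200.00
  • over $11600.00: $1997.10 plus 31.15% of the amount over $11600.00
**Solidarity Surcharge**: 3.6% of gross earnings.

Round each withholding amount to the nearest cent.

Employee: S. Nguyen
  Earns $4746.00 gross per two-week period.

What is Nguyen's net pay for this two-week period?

$4016.88

Canton Income Tax: taxable = $4746.00
  $198.00 + 14.15% × ($4746.00 − $2200.00) = $198.00 + 14.15% × $2546.00 = $558.26
Solidarity Surcharge: 3.6% × $4746.00 = $170.86
Total withheld: $558.26 + $170.86 = $729.12
Net pay: $4746.00 − $729.12 = $4016.88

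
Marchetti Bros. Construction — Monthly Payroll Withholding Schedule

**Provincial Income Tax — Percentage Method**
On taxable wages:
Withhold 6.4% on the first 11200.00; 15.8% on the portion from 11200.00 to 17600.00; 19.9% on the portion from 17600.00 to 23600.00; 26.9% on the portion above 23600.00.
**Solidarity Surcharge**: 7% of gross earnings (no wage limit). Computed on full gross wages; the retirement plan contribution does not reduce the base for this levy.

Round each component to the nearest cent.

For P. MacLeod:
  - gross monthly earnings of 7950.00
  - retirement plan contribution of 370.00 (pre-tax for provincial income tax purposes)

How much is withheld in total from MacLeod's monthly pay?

1041.62

Provincial Income Tax: taxable = 7950.00 − 370.00 = 7580.00
  6.4% × 7580.00 = 485.12
Solidarity Surcharge: 7% × 7950.00 = 556.50
Total: 485.12 + 556.50 = 1041.62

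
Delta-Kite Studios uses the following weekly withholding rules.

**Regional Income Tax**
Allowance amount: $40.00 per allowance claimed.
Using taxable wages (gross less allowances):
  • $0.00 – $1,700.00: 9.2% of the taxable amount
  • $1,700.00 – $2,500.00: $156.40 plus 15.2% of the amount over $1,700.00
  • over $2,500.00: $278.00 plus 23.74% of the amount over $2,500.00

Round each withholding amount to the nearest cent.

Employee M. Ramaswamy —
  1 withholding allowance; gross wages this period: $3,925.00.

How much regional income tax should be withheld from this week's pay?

$606.80

Regional Income Tax: taxable = $3,925.00 − 1×$40.00 = $3,885.00
  $278.00 + 23.74% × ($3,885.00 − $2,500.00) = $278.00 + 23.74% × $1,385.00 = $606.80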